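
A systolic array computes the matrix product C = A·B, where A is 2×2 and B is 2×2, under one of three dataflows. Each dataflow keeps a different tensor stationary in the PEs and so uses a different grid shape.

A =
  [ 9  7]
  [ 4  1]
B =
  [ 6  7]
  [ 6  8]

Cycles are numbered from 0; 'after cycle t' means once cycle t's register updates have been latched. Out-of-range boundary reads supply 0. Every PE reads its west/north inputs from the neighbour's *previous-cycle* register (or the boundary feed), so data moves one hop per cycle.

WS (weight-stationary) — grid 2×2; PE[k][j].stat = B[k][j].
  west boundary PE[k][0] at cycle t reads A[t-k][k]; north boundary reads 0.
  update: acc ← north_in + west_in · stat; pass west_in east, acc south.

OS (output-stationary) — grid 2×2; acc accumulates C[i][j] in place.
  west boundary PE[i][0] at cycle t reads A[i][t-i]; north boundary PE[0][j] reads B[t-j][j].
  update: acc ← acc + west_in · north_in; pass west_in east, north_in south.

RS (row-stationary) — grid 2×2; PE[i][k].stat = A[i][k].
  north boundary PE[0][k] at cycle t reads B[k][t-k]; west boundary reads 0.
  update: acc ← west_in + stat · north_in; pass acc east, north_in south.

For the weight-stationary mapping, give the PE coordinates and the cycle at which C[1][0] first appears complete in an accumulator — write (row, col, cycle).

(row, col, cycle) = (1, 0, 2)

Under WS, C[1][0] lands at PE[1][0]:
  [0] (1,0) acc=0 (h:0 v:0)
  [1] (1,0) acc=96 (h:7 v:96)
  [2] (1,0) acc=30 (h:1 v:30)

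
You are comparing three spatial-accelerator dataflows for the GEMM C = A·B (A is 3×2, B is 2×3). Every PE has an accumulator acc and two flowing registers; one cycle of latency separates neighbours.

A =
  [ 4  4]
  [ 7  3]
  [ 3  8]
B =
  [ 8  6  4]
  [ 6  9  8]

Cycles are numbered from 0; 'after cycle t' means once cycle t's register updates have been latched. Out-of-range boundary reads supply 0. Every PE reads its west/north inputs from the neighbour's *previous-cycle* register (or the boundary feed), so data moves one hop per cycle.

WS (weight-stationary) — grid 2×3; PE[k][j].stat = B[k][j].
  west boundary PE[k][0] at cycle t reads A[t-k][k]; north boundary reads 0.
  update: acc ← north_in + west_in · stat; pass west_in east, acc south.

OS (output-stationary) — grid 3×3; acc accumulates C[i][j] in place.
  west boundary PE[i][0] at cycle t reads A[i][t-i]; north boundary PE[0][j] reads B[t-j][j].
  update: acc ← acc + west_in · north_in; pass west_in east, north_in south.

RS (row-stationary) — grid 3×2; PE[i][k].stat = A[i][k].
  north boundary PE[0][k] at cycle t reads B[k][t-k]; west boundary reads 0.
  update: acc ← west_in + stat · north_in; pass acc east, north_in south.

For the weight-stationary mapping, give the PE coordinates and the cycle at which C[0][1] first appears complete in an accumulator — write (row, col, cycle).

(row, col, cycle) = (1, 1, 2)

WS — PE[1][1] is where C[0][1] collects:
  after 0 — PE[1][1] acc=0, pass-E 0, pass-S 0
  after 1 — PE[1][1] acc=0, pass-E 0, pass-S 0
  after 2 — PE[1][1] acc=60, pass-E 4, pass-S 60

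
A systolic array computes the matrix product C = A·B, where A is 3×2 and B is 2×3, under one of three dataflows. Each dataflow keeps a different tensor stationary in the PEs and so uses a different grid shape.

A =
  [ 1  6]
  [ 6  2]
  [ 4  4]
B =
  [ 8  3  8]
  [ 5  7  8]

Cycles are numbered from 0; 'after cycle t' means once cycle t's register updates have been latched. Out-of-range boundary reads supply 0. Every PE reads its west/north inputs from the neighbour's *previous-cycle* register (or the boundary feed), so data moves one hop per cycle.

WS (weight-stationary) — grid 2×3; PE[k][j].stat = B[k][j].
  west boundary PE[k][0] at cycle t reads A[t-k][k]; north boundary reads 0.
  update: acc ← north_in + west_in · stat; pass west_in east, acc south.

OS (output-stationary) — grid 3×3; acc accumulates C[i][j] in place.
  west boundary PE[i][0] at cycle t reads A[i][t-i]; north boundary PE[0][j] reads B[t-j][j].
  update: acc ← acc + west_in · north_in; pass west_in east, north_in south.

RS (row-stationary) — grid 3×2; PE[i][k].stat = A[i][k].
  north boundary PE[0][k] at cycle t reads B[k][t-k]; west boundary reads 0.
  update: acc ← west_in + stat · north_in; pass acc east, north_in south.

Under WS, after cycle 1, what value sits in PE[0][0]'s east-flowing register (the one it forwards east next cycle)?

register = 6

Tracing WS — 2×3 array, target PE[0][0]:
  @0  [0,0]  acc 8  |  →1  ↓8
  @1  [0,0]  acc 48  |  →6  ↓48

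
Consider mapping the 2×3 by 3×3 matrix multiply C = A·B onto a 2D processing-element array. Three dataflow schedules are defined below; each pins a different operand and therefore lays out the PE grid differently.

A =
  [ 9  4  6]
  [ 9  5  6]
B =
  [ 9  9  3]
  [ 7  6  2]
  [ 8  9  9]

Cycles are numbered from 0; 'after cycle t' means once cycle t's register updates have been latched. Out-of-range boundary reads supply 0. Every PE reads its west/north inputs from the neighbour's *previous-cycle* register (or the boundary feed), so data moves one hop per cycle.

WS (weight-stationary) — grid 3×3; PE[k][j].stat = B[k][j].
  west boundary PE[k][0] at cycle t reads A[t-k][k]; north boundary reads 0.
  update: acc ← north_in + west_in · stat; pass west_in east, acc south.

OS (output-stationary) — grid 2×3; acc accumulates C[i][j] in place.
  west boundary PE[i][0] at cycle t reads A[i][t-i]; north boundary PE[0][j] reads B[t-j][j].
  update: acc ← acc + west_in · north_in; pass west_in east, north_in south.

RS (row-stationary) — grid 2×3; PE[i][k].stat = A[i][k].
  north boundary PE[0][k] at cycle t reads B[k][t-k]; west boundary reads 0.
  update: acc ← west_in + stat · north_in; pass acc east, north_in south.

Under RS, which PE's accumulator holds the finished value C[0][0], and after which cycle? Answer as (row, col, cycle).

RS — PE[0][2] is where C[0][0] collects:
  cycle 0: PE[0][2] → acc 0, east 0, south 0
  cycle 1: PE[0][2] → acc 0, east 0, south 0
  cycle 2: PE[0][2] → acc 157, east 157, south 8

(row, col, cycle) = (0, 2, 2)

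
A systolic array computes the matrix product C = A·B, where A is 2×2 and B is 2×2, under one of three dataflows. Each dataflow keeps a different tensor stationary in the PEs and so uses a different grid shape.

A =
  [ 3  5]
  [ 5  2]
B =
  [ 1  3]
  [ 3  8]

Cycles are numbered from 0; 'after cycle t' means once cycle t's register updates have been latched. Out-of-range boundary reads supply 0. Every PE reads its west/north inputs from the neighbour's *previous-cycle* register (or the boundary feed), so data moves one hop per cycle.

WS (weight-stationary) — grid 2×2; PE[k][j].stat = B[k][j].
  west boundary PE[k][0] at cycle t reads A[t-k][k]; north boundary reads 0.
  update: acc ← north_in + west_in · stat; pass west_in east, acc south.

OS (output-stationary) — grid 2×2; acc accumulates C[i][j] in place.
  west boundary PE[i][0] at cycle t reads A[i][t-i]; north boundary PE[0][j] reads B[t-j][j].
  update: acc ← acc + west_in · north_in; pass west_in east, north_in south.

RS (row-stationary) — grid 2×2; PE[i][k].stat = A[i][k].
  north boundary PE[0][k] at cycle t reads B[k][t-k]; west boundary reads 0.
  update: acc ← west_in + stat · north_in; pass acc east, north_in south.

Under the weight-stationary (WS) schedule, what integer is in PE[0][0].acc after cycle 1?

Tracing WS — 2×2 array, target PE[0][0]:
  0: (0,0).acc=3  regs=<3,3>
  1: (0,0).acc=5  regs=<5,5>

PE[0][0].acc = 5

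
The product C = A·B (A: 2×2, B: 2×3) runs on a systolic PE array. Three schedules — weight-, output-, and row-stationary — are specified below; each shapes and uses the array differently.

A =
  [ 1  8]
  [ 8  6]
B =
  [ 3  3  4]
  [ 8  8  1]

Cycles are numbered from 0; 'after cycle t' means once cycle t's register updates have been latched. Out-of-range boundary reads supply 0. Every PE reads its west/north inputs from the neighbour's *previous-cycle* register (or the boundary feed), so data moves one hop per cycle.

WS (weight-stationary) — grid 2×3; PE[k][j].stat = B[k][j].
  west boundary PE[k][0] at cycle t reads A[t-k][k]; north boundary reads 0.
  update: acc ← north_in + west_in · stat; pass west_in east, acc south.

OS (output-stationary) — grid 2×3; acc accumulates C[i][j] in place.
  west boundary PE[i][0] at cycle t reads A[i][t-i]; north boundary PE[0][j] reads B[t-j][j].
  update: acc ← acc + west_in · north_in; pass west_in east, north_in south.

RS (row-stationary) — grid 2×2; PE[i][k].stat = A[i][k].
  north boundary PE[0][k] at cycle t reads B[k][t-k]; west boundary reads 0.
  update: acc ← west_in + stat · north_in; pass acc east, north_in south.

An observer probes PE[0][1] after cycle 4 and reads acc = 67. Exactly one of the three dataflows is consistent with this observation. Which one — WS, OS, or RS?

dataflow = OS

WS (2×3 grid), PE[0][1]:
  0: (0,1).acc=0  regs=<0,0>
  1: (0,1).acc=3  regs=<1,3>
  2: (0,1).acc=24  regs=<8,24>
  3: (0,1).acc=0  regs=<0,0>
  4: (0,1).acc=0  regs=<0,0>
OS (2×3 grid), PE[0][1]:
  0: (0,1).acc=0  regs=<0,0>
  1: (0,1).acc=3  regs=<1,3>
  2: (0,1).acc=67  regs=<8,8>
  3: (0,1).acc=67  regs=<0,0>
  4: (0,1).acc=67  regs=<0,0>
RS (2×2 grid), PE[0][1]:
  0: (0,1).acc=0  regs=<0,0>
  1: (0,1).acc=67  regs=<67,8>
  2: (0,1).acc=67  regs=<67,8>
  3: (0,1).acc=12  regs=<12,1>
  4: (0,1).acc=0  regs=<0,0>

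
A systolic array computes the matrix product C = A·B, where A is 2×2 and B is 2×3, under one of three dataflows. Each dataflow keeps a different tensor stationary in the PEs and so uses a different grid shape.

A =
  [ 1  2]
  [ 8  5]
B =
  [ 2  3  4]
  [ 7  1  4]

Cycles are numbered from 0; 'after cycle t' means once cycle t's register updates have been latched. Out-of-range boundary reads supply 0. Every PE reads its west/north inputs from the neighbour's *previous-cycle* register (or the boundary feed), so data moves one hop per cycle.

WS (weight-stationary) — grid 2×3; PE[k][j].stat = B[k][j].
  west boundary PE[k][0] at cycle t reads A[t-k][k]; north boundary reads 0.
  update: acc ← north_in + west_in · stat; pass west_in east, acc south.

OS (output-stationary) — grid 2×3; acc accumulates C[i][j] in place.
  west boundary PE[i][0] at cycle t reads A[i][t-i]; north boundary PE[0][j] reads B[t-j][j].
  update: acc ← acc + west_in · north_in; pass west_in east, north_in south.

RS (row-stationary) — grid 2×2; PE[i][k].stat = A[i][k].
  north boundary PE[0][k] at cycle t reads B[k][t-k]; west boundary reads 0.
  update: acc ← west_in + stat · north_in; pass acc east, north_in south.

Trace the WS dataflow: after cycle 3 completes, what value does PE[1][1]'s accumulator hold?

PE[1][1].acc = 29

WS 2×3: PE[1][1] cycle-by-cycle (with neighbour feeds):
  0: (0,1).acc=0  regs=<0,0>
  0: (1,0).acc=0  regs=<0,0>
  0: (1,1).acc=0  regs=<0,0>
  1: (0,1).acc=3  regs=<1,3>
  1: (1,0).acc=16  regs=<2,16>
  1: (1,1).acc=0  regs=<0,0>
  2: (0,1).acc=24  regs=<8,24>
  2: (1,0).acc=51  regs=<5,51>
  2: (1,1).acc=5  regs=<2,5>
  3: (0,1).acc=0  regs=<0,0>
  3: (1,0).acc=0  regs=<0,0>
  3: (1,1).acc=29  regs=<5,29>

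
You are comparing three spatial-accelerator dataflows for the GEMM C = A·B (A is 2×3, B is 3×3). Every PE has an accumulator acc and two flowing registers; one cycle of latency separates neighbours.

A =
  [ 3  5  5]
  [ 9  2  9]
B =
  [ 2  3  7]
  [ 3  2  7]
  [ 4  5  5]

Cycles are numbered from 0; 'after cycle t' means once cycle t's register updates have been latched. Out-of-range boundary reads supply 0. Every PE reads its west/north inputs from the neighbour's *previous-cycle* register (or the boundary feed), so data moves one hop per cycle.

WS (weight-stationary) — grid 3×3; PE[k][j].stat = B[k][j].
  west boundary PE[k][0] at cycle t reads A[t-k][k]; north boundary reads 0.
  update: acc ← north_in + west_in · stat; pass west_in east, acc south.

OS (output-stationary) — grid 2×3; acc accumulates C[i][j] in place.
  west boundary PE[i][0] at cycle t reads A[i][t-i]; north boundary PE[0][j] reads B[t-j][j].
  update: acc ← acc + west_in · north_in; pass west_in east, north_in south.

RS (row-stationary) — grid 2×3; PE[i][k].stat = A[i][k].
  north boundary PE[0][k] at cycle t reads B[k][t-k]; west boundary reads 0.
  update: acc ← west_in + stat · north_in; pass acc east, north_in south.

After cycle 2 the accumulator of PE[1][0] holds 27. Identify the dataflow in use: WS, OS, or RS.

Under WS (3×3), PE[1][0]:
  0: (1,0).acc=0  regs=<0,0>
  1: (1,0).acc=21  regs=<5,21>
  2: (1,0).acc=24  regs=<2,24>
Under OS (2×3), PE[1][0]:
  0: (1,0).acc=0  regs=<0,0>
  1: (1,0).acc=18  regs=<9,2>
  2: (1,0).acc=24  regs=<2,3>
Under RS (2×3), PE[1][0]:
  0: (1,0).acc=0  regs=<0,0>
  1: (1,0).acc=18  regs=<18,2>
  2: (1,0).acc=27  regs=<27,3>

dataflow = RS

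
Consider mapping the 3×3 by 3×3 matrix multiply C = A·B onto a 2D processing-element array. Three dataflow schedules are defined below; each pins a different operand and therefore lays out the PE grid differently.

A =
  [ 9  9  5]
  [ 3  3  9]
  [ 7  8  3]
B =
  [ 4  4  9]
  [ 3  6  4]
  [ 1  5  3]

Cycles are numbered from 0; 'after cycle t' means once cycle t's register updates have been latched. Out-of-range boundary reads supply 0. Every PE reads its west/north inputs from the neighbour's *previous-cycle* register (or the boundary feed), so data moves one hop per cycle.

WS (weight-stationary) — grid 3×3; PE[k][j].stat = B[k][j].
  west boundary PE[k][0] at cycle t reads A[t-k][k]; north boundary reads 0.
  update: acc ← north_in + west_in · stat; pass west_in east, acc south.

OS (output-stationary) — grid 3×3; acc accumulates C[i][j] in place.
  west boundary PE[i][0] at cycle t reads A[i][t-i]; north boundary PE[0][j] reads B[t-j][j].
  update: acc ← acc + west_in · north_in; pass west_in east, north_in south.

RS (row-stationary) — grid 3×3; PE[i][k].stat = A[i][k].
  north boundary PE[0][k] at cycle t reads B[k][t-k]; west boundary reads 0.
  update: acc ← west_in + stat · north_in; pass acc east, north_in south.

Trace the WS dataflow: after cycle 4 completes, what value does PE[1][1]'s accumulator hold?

WS (3×3). Following PE[1][1] plus its west/north inputs:
  cycle 0: PE[0][1] → acc 0, east 0, south 0
  cycle 0: PE[1][0] → acc 0, east 0, south 0
  cycle 0: PE[1][1] → acc 0, east 0, south 0
  cycle 1: PE[0][1] → acc 36, east 9, south 36
  cycle 1: PE[1][0] → acc 63, east 9, south 63
  cycle 1: PE[1][1] → acc 0, east 0, south 0
  cycle 2: PE[0][1] → acc 12, east 3, south 12
  cycle 2: PE[1][0] → acc 21, east 3, south 21
  cycle 2: PE[1][1] → acc 90, east 9, south 90
  cycle 3: PE[0][1] → acc 28, east 7, south 28
  cycle 3: PE[1][0] → acc 52, east 8, south 52
  cycle 3: PE[1][1] → acc 30, east 3, south 30
  cycle 4: PE[0][1] → acc 0, east 0, south 0
  cycle 4: PE[1][0] → acc 0, east 0, south 0
  cycle 4: PE[1][1] → acc 76, east 8, south 76

PE[1][1].acc = 76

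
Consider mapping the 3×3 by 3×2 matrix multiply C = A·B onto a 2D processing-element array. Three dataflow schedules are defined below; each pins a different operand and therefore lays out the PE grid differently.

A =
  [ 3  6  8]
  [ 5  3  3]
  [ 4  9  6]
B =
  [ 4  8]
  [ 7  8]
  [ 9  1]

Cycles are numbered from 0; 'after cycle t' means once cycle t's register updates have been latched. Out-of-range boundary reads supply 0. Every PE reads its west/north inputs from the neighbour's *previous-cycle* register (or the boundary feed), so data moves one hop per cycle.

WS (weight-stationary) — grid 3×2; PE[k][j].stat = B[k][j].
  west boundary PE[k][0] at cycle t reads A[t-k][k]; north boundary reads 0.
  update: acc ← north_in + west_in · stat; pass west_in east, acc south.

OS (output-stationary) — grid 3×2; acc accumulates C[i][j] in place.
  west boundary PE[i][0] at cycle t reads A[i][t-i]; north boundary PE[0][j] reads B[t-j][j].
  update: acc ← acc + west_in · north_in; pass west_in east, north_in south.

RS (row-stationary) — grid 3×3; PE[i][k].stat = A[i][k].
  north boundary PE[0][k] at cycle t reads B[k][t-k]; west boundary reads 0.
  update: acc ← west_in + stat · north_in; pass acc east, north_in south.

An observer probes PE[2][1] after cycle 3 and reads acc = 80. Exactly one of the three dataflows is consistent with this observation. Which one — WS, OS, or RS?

dataflow = WS

— WS: 3×2; PE[2][1] trace:
  @0  [2,1]  acc 0  |  →0  ↓0
  @1  [2,1]  acc 0  |  →0  ↓0
  @2  [2,1]  acc 0  |  →0  ↓0
  @3  [2,1]  acc 80  |  →8  ↓80
— OS: 3×2; PE[2][1] trace:
  @0  [2,1]  acc 0  |  →0  ↓0
  @1  [2,1]  acc 0  |  →0  ↓0
  @2  [2,1]  acc 0  |  →0  ↓0
  @3  [2,1]  acc 32  |  →4  ↓8
— RS: 3×3; PE[2][1] trace:
  @0  [2,1]  acc 0  |  →0  ↓0
  @1  [2,1]  acc 0  |  →0  ↓0
  @2  [2,1]  acc 0  |  →0  ↓0
  @3  [2,1]  acc 79  |  →79  ↓7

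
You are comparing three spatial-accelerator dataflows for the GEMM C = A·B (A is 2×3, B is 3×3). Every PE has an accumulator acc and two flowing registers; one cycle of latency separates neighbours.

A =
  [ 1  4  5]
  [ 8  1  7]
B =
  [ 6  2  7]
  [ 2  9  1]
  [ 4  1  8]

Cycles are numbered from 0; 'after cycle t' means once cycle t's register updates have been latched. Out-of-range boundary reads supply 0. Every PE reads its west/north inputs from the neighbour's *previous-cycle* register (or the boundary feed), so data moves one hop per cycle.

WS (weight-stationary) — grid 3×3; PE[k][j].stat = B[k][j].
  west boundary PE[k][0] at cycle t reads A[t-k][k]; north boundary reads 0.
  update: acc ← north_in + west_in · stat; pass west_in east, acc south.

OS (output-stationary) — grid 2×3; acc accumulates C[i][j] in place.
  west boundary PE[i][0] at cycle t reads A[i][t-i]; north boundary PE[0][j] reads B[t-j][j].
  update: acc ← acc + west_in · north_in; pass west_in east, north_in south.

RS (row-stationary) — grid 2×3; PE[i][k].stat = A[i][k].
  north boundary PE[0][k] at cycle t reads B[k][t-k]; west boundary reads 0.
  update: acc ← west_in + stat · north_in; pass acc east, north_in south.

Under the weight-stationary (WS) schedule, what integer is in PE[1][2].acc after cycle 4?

PE[1][2].acc = 57

WS (3×3). Following PE[1][2] plus its west/north inputs:
  @0  [0,2]  acc 0  |  →0  ↓0
  @0  [1,1]  acc 0  |  →0  ↓0
  @0  [1,2]  acc 0  |  →0  ↓0
  @1  [0,2]  acc 0  |  →0  ↓0
  @1  [1,1]  acc 0  |  →0  ↓0
  @1  [1,2]  acc 0  |  →0  ↓0
  @2  [0,2]  acc 7  |  →1  ↓7
  @2  [1,1]  acc 38  |  →4  ↓38
  @2  [1,2]  acc 0  |  →0  ↓0
  @3  [0,2]  acc 56  |  →8  ↓56
  @3  [1,1]  acc 25  |  →1  ↓25
  @3  [1,2]  acc 11  |  →4  ↓11
  @4  [0,2]  acc 0  |  →0  ↓0
  @4  [1,1]  acc 0  |  →0  ↓0
  @4  [1,2]  acc 57  |  →1  ↓57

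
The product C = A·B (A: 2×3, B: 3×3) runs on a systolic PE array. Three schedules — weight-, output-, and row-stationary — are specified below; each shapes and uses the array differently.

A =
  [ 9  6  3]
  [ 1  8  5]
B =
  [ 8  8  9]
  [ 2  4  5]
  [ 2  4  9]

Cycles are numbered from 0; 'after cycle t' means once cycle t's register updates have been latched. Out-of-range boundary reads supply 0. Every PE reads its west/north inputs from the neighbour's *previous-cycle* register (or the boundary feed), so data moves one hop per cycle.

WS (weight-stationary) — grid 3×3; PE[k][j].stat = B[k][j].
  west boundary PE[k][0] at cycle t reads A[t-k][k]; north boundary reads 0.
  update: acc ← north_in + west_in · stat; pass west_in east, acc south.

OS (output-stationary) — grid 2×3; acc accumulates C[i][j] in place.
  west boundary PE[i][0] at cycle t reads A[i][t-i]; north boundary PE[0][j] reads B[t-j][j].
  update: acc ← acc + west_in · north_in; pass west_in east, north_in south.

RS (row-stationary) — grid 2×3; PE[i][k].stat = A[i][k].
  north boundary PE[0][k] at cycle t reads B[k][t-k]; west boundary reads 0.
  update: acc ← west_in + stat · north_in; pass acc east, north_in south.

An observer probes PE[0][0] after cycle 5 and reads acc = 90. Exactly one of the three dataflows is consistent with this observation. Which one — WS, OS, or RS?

dataflow = OS

Under WS (3×3), PE[0][0]:
  @0  [0,0]  acc 72  |  →9  ↓72
  @1  [0,0]  acc 8  |  →1  ↓8
  @2  [0,0]  acc 0  |  →0  ↓0
  @3  [0,0]  acc 0  |  →0  ↓0
  @4  [0,0]  acc 0  |  →0  ↓0
  @5  [0,0]  acc 0  |  →0  ↓0
Under OS (2×3), PE[0][0]:
  @0  [0,0]  acc 72  |  →9  ↓8
  @1  [0,0]  acc 84  |  →6  ↓2
  @2  [0,0]  acc 90  |  →3  ↓2
  @3  [0,0]  acc 90  |  →0  ↓0
  @4  [0,0]  acc 90  |  →0  ↓0
  @5  [0,0]  acc 90  |  →0  ↓0
Under RS (2×3), PE[0][0]:
  @0  [0,0]  acc 72  |  →72  ↓8
  @1  [0,0]  acc 72  |  →72  ↓8
  @2  [0,0]  acc 81  |  →81  ↓9
  @3  [0,0]  acc 0  |  →0  ↓0
  @4  [0,0]  acc 0  |  →0  ↓0
  @5  [0,0]  acc 0  |  →0  ↓0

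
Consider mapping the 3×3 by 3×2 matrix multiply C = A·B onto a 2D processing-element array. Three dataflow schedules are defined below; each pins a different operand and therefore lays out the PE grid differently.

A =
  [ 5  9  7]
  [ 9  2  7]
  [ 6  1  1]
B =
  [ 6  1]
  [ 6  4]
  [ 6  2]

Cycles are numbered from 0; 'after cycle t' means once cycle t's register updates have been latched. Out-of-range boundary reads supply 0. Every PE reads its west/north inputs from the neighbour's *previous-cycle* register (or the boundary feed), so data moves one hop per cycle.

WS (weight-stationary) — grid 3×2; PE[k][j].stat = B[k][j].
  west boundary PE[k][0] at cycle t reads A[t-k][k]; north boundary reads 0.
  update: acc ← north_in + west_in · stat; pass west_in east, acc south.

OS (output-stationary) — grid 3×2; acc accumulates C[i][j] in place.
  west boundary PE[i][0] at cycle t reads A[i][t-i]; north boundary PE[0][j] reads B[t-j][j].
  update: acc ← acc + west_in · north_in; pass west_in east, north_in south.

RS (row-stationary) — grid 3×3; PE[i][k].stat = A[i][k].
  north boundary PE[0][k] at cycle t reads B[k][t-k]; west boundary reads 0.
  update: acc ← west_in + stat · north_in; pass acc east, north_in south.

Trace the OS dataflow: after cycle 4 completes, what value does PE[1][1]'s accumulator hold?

PE[1][1].acc = 31

OS (3×2). Following PE[1][1] plus its west/north inputs:
  t=0 PE[0][1]: acc=0 h=0 v=0
  t=0 PE[1][0]: acc=0 h=0 v=0
  t=0 PE[1][1]: acc=0 h=0 v=0
  t=1 PE[0][1]: acc=5 h=5 v=1
  t=1 PE[1][0]: acc=54 h=9 v=6
  t=1 PE[1][1]: acc=0 h=0 v=0
  t=2 PE[0][1]: acc=41 h=9 v=4
  t=2 PE[1][0]: acc=66 h=2 v=6
  t=2 PE[1][1]: acc=9 h=9 v=1
  t=3 PE[0][1]: acc=55 h=7 v=2
  t=3 PE[1][0]: acc=108 h=7 v=6
  t=3 PE[1][1]: acc=17 h=2 v=4
  t=4 PE[0][1]: acc=55 h=0 v=0
  t=4 PE[1][0]: acc=108 h=0 v=0
  t=4 PE[1][1]: acc=31 h=7 v=2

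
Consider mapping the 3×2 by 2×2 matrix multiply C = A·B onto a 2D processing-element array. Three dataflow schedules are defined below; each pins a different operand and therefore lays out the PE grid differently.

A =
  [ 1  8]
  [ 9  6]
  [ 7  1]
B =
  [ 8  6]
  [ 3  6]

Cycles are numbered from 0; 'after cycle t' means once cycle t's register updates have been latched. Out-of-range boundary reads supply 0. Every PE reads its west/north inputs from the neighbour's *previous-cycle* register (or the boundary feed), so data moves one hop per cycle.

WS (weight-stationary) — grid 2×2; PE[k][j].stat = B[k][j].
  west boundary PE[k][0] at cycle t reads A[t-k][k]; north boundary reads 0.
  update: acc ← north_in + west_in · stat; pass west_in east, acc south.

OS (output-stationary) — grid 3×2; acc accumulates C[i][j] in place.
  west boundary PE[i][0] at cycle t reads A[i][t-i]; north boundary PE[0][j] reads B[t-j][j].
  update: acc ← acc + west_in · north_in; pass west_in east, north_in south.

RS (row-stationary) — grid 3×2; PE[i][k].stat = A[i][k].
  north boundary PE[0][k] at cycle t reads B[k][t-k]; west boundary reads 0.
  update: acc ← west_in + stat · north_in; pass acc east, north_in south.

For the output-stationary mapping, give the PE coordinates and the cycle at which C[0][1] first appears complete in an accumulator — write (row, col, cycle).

Under OS, C[0][1] lands at PE[0][1]:
  after 0 — PE[0][1] acc=0, pass-E 0, pass-S 0
  after 1 — PE[0][1] acc=6, pass-E 1, pass-S 6
  after 2 — PE[0][1] acc=54, pass-E 8, pass-S 6

(row, col, cycle) = (0, 1, 2)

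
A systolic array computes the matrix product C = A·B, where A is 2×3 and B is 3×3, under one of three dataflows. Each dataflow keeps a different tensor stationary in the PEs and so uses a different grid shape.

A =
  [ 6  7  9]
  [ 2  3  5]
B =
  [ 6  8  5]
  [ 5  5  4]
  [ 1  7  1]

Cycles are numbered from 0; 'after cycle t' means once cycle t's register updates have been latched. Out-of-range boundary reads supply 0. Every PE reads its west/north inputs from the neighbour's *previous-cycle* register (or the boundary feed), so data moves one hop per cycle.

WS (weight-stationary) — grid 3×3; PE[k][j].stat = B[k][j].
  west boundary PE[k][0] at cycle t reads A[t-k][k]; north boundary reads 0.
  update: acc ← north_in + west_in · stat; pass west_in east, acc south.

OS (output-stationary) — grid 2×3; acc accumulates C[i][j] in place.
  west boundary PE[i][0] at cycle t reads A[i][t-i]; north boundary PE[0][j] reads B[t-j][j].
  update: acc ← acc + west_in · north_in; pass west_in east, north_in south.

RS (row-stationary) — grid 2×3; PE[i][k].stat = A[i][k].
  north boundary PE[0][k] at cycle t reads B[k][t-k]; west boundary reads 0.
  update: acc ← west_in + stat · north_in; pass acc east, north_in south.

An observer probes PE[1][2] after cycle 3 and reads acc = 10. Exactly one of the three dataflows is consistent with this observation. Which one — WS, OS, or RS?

dataflow = OS

WS [3×3] PE[1][2] across cycles:
  [0] (1,2) acc=0 (h:0 v:0)
  [1] (1,2) acc=0 (h:0 v:0)
  [2] (1,2) acc=0 (h:0 v:0)
  [3] (1,2) acc=58 (h:7 v:58)
OS [2×3] PE[1][2] across cycles:
  [0] (1,2) acc=0 (h:0 v:0)
  [1] (1,2) acc=0 (h:0 v:0)
  [2] (1,2) acc=0 (h:0 v:0)
  [3] (1,2) acc=10 (h:2 v:5)
RS [2×3] PE[1][2] across cycles:
  [0] (1,2) acc=0 (h:0 v:0)
  [1] (1,2) acc=0 (h:0 v:0)
  [2] (1,2) acc=0 (h:0 v:0)
  [3] (1,2) acc=32 (h:32 v:1)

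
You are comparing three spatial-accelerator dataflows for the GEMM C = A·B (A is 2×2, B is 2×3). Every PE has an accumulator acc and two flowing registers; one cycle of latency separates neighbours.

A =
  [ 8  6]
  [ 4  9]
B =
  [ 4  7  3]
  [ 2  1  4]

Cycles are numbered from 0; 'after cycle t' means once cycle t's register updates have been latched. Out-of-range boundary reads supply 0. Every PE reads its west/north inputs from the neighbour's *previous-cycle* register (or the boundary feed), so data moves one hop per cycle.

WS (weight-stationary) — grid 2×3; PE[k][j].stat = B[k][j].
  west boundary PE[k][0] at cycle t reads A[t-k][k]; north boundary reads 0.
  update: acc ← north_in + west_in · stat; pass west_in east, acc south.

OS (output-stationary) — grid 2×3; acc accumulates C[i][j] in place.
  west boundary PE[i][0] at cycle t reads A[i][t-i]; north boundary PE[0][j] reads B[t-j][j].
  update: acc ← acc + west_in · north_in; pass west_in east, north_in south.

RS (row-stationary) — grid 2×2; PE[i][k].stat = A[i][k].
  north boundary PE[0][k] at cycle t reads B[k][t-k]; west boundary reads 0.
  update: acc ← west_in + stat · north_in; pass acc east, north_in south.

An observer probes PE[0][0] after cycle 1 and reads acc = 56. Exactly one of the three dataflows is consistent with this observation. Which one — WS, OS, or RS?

dataflow = RS

Under WS (2×3), PE[0][0]:
  0: (0,0).acc=32  regs=<8,32>
  1: (0,0).acc=16  regs=<4,16>
Under OS (2×3), PE[0][0]:
  0: (0,0).acc=32  regs=<8,4>
  1: (0,0).acc=44  regs=<6,2>
Under RS (2×2), PE[0][0]:
  0: (0,0).acc=32  regs=<32,4>
  1: (0,0).acc=56  regs=<56,7>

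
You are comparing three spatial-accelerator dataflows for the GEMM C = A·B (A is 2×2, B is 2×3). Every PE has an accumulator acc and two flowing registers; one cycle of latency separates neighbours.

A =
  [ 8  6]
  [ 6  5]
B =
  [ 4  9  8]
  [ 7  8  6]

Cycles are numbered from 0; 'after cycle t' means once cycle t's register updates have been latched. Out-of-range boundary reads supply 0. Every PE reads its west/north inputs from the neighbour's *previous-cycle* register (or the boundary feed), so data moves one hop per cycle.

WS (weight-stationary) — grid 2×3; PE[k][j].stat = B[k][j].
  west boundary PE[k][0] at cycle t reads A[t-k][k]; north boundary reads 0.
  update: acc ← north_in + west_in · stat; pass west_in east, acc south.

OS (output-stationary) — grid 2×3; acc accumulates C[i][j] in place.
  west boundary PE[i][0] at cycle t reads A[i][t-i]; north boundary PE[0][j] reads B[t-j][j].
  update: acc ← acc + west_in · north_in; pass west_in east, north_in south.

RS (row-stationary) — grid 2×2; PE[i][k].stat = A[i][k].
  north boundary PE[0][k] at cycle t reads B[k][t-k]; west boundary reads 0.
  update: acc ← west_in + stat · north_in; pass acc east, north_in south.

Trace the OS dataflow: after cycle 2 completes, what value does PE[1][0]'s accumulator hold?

PE[1][0].acc = 59

OS (2×3). Following PE[1][0] plus its west/north inputs:
  step 0 · PE0,0: acc=32; fwd→8 fwd↓4
  step 0 · PE1,0: acc=0; fwd→0 fwd↓0
  step 1 · PE0,0: acc=74; fwd→6 fwd↓7
  step 1 · PE1,0: acc=24; fwd→6 fwd↓4
  step 2 · PE0,0: acc=74; fwd→0 fwd↓0
  step 2 · PE1,0: acc=59; fwd→5 fwd↓7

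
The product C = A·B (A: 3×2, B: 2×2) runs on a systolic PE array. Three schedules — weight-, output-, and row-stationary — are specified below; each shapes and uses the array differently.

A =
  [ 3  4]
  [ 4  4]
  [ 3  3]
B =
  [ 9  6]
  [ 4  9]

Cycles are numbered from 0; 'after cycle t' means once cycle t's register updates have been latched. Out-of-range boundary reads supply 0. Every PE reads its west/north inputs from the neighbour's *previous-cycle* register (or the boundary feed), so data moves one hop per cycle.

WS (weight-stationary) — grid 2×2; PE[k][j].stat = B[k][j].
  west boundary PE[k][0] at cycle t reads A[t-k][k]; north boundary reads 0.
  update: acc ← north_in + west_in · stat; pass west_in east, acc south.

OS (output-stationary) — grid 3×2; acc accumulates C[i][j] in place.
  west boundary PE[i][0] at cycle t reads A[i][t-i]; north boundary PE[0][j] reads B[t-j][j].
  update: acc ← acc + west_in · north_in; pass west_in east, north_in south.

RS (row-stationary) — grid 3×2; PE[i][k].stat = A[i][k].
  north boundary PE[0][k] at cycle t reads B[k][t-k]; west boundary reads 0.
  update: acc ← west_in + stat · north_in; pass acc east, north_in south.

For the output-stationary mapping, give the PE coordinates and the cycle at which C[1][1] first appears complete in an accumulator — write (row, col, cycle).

Under OS, C[1][1] lands at PE[1][1]:
  0: (1,1).acc=0  regs=<0,0>
  1: (1,1).acc=0  regs=<0,0>
  2: (1,1).acc=24  regs=<4,6>
  3: (1,1).acc=60  regs=<4,9>

(row, col, cycle) = (1, 1, 3)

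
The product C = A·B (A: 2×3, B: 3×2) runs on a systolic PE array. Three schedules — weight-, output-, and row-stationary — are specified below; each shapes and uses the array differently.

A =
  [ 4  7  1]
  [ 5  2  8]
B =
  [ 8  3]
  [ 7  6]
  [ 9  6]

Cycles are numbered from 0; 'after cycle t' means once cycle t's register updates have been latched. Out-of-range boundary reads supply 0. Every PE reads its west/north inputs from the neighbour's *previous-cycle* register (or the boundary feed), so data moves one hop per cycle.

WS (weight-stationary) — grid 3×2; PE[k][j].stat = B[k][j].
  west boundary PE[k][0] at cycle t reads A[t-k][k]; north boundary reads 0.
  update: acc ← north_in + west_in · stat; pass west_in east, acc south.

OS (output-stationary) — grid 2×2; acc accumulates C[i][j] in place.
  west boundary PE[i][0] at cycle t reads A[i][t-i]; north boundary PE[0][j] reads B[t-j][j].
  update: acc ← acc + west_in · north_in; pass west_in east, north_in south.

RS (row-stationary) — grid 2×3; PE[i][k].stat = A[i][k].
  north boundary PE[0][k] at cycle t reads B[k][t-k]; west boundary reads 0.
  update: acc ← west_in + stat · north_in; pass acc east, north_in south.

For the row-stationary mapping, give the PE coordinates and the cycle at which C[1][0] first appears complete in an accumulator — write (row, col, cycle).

RS: C[1][0] accumulates in PE[1][2]:
  0: (1,2).acc=0  regs=<0,0>
  1: (1,2).acc=0  regs=<0,0>
  2: (1,2).acc=0  regs=<0,0>
  3: (1,2).acc=126  regs=<126,9>

(row, col, cycle) = (1, 2, 3)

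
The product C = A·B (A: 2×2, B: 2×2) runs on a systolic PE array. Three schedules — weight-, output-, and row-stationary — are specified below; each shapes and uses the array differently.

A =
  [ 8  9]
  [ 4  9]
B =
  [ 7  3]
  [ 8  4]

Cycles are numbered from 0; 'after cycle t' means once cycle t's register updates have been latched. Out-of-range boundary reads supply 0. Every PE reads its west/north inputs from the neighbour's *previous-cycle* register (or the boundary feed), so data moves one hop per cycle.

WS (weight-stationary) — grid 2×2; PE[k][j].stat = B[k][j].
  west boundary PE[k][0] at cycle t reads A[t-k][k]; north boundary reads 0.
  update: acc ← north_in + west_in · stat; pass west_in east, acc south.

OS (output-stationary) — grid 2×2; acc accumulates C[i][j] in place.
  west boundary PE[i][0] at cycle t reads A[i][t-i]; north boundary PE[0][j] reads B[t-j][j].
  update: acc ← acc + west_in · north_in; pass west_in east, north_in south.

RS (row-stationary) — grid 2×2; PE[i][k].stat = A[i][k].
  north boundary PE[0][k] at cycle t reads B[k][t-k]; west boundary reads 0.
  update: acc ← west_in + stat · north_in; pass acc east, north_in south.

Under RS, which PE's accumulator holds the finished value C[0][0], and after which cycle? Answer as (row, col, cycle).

Under RS, C[0][0] lands at PE[0][1]:
  t=0 PE[0][1]: acc=0 h=0 v=0
  t=1 PE[0][1]: acc=128 h=128 v=8

(row, col, cycle) = (0, 1, 1)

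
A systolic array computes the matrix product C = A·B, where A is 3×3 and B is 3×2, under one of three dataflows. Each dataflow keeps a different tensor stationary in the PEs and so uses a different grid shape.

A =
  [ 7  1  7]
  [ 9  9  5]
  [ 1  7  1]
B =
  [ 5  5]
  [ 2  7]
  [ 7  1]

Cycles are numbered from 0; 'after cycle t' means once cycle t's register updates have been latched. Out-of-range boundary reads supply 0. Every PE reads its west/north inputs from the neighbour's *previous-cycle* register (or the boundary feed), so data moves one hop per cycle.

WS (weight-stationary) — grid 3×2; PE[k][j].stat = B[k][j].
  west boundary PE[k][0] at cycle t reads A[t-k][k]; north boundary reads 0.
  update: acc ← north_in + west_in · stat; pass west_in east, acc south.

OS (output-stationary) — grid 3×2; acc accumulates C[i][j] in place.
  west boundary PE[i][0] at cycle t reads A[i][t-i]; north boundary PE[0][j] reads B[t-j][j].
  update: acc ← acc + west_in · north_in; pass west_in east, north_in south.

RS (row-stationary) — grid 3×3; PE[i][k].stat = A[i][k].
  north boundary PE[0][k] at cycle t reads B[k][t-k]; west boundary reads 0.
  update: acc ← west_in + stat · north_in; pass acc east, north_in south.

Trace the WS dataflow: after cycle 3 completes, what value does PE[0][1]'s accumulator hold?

PE[0][1].acc = 5

WS 3×2: PE[0][1] cycle-by-cycle (with neighbour feeds):
  0: (0,0).acc=35  regs=<7,35>
  0: (0,1).acc=0  regs=<0,0>
  1: (0,0).acc=45  regs=<9,45>
  1: (0,1).acc=35  regs=<7,35>
  2: (0,0).acc=5  regs=<1,5>
  2: (0,1).acc=45  regs=<9,45>
  3: (0,0).acc=0  regs=<0,0>
  3: (0,1).acc=5  regs=<1,5>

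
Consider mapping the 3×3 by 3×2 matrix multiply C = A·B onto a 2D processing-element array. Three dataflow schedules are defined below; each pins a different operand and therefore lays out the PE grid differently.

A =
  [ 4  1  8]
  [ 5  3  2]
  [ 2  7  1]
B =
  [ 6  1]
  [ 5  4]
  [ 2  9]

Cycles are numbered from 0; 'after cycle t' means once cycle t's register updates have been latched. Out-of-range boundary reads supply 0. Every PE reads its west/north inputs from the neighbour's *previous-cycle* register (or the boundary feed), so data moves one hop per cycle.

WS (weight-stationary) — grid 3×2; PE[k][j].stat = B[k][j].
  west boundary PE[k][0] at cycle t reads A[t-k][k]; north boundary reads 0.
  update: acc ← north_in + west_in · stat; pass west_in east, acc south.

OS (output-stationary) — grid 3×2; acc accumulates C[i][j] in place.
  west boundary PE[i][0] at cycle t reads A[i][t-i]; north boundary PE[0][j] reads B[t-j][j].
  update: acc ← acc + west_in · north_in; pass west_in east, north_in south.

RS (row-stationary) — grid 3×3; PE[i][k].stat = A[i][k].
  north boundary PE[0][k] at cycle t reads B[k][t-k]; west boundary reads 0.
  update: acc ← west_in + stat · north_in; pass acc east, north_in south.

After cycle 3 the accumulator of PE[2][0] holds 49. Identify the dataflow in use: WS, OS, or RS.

dataflow = WS

Under WS (3×2), PE[2][0]:
  cycle 0: PE[2][0] → acc 0, east 0, south 0
  cycle 1: PE[2][0] → acc 0, east 0, south 0
  cycle 2: PE[2][0] → acc 45, east 8, south 45
  cycle 3: PE[2][0] → acc 49, east 2, south 49
Under OS (3×2), PE[2][0]:
  cycle 0: PE[2][0] → acc 0, east 0, south 0
  cycle 1: PE[2][0] → acc 0, east 0, south 0
  cycle 2: PE[2][0] → acc 12, east 2, south 6
  cycle 3: PE[2][0] → acc 47, east 7, south 5
Under RS (3×3), PE[2][0]:
  cycle 0: PE[2][0] → acc 0, east 0, south 0
  cycle 1: PE[2][0] → acc 0, east 0, south 0
  cycle 2: PE[2][0] → acc 12, east 12, south 6
  cycle 3: PE[2][0] → acc 2, east 2, south 1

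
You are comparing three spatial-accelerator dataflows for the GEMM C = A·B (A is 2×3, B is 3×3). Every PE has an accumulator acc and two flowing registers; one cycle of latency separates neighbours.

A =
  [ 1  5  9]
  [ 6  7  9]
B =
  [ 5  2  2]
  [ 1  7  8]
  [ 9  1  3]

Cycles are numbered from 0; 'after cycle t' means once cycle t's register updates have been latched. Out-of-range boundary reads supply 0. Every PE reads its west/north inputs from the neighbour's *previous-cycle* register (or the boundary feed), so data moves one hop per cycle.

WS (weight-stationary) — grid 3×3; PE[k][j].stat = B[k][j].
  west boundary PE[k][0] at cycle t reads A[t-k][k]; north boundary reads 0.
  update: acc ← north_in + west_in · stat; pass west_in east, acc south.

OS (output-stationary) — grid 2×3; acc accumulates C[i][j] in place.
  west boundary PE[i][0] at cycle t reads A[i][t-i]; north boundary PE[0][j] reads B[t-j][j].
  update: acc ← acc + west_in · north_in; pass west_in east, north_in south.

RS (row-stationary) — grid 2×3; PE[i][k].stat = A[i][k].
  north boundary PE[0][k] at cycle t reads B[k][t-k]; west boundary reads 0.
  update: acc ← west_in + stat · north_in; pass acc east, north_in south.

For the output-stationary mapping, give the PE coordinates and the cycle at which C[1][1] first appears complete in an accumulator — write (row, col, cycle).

OS: C[1][1] accumulates in PE[1][1]:
  after 0 — PE[1][1] acc=0, pass-E 0, pass-S 0
  after 1 — PE[1][1] acc=0, pass-E 0, pass-S 0
  after 2 — PE[1][1] acc=12, pass-E 6, pass-S 2
  after 3 — PE[1][1] acc=61, pass-E 7, pass-S 7
  after 4 — PE[1][1] acc=70, pass-E 9, pass-S 1

(row, col, cycle) = (1, 1, 4)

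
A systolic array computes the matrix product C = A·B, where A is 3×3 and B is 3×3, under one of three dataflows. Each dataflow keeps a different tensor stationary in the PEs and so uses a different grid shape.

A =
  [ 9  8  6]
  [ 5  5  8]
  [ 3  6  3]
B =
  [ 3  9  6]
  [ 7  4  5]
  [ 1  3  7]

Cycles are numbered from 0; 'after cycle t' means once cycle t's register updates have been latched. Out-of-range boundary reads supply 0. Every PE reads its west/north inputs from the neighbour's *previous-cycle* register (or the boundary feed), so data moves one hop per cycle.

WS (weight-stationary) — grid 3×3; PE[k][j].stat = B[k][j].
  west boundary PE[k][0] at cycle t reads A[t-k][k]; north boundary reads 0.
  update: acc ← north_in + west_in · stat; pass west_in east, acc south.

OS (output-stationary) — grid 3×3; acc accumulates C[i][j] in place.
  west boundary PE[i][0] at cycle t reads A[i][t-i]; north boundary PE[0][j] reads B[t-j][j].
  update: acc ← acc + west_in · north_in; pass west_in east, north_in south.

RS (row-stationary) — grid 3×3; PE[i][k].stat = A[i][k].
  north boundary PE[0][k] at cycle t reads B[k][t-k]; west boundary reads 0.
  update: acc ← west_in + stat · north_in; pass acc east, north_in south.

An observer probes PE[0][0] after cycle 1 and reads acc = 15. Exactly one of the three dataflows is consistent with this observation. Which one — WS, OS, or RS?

dataflow = WS

WS (3×3 grid), PE[0][0]:
  [0] (0,0) acc=27 (h:9 v:27)
  [1] (0,0) acc=15 (h:5 v:15)
OS (3×3 grid), PE[0][0]:
  [0] (0,0) acc=27 (h:9 v:3)
  [1] (0,0) acc=83 (h:8 v:7)
RS (3×3 grid), PE[0][0]:
  [0] (0,0) acc=27 (h:27 v:3)
  [1] (0,0) acc=81 (h:81 v:9)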